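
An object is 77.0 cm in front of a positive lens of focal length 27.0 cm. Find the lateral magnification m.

1/d_i = 1/f − 1/d_o = 1/(27.00) − 1/(77.0) = 0.02405, so d_i = 41.58 cm.
m = −d_i/d_o = −(41.58)/(77.0) = -0.540.
The image is real, inverted and reduced, on the far side of the lens.

m = -0.540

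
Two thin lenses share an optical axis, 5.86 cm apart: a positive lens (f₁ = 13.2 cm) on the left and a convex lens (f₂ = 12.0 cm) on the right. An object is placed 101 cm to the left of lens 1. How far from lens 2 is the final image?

Lens 1: 1/d_i1 = 1/f₁ − 1/d_o1 = 1/(13.2) − 1/(101) = 0.06586, so d_i1 = 15.18 cm.
The intermediate image is 15.18 cm to the right of lens 1, which lies 9.320 cm to the right of lens 2 — a virtual object — so d_o2 = −9.320 cm.
Lens 2: 1/d_i2 = 1/f₂ − 1/d_o2 = 1/(12.0) − 1/(-9.320) = 0.1906, so d_i2 = 5.25 cm.
The final image is real, 5.25 cm to the right of lens 2 (overall magnification ≈ -0.085).

5.25 cm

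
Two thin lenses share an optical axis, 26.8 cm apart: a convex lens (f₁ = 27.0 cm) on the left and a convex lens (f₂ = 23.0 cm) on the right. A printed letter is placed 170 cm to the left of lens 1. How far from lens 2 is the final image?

4.31 cm

Lens 1: 1/d_i1 = 1/f₁ − 1/d_o1 = 1/(27.0) − 1/(170) = 0.03115, so d_i1 = 32.10 cm.
The intermediate image is 32.10 cm to the right of lens 1, which lies 5.300 cm to the right of lens 2 — a virtual object — so d_o2 = −5.300 cm.
Lens 2: 1/d_i2 = 1/f₂ − 1/d_o2 = 1/(23.0) − 1/(-5.300) = 0.2322, so d_i2 = 4.31 cm.
The final image is real, 4.31 cm to the right of lens 2 (overall magnification ≈ -0.15).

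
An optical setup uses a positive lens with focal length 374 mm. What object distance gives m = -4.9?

m = −d_i/d_o ⇒ d_i = −m·d_o.
1/f = 1/d_o + 1/d_i = 1/d_o − 1/(m·d_o) = (1 − 1/m)/d_o, so d_o = f(1 − 1/m) = (374.0)(1 − 1/(-4.9)) = 450 mm.

450 mm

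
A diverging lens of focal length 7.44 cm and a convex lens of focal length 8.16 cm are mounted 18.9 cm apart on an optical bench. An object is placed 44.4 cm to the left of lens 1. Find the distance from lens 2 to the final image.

Lens 1 is diverging, so f₁ = −7.44 cm.
Lens 1: 1/d_i1 = 1/f₁ − 1/d_o1 = 1/(-7.44) − 1/(44.4) = -0.1569, so d_i1 = -6.372 cm.
The intermediate image is 6.372 cm to the left of lens 1 (virtual), which is 18.9 − (-6.372) = 25.27 cm to the left of lens 2, so d_o2 = +25.27 cm.
Lens 2: 1/d_i2 = 1/f₂ − 1/d_o2 = 1/(8.16) − 1/(25.27) = 0.08298, so d_i2 = 12.1 cm.
The final image is real, 12.1 cm to the right of lens 2 (overall magnification ≈ -0.068).

12.1 cm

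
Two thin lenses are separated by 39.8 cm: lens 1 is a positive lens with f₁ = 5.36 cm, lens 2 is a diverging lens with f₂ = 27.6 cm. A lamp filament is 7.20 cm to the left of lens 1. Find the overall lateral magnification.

Lens 1: 1/d_i1 = 1/(5.36) − 1/(7.20) = 0.04768, so d_i1 = 20.97 cm; m₁ = −d_i1/d_o1 = -2.912.
d_o2 = 39.8 − (20.97) = 18.83 cm.
f₂ = −27.6 cm (diverging).
Lens 2: 1/d_i2 = 1/(-27.6) − 1/(18.83) = -0.08934, so d_i2 = -11.19 cm; m₂ = −d_i2/d_o2 = +0.5944.
m = m₁·m₂ = (-2.912)(+0.5944) = -1.73.

m = -1.73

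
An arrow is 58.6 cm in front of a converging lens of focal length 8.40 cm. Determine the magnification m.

1/d_i = 1/f − 1/d_o = 1/(8.400) − 1/(58.6) = 0.1020, so d_i = 9.806 cm.
m = −d_i/d_o = −(9.806)/(58.6) = -0.167.
The image is real, inverted and reduced, on the far side of the lens.

m = -0.167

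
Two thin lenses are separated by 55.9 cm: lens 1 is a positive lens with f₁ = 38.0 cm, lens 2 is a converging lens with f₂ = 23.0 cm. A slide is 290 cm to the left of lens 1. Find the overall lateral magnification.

m = -0.320

Lens 1: 1/d_i1 = 1/(38.0) − 1/(290) = 0.02287, so d_i1 = 43.73 cm; m₁ = −d_i1/d_o1 = -0.1508.
d_o2 = 55.9 − (43.73) = 12.17 cm.
Lens 2: 1/d_i2 = 1/(23.0) − 1/(12.17) = -0.03869, so d_i2 = -25.85 cm; m₂ = −d_i2/d_o2 = +2.124.
m = m₁·m₂ = (-0.1508)(+2.124) = -0.320.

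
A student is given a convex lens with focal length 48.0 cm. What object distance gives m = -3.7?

m = −d_i/d_o ⇒ d_i = −m·d_o.
1/f = 1/d_o + 1/d_i = 1/d_o − 1/(m·d_o) = (1 − 1/m)/d_o, so d_o = f(1 − 1/m) = (48.00)(1 − 1/(-3.7)) = 61.0 cm.

61.0 cm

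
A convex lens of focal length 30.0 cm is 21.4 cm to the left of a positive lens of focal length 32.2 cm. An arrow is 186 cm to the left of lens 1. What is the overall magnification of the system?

Lens 1: 1/d_i1 = 1/(30.0) − 1/(186) = 0.02796, so d_i1 = 35.77 cm; m₁ = −d_i1/d_o1 = -0.1923.
d_o2 = 21.4 − (35.77) = -14.37 cm (virtual object).
Lens 2: 1/d_i2 = 1/(32.2) − 1/(-14.37) = 0.1006, so d_i2 = 9.936 cm; m₂ = −d_i2/d_o2 = +0.6914.
m = m₁·m₂ = (-0.1923)(+0.6914) = -0.133.

m = -0.133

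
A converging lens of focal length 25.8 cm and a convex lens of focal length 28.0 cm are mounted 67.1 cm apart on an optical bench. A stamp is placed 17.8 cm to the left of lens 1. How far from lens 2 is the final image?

Lens 1: 1/d_i1 = 1/f₁ − 1/d_o1 = 1/(25.8) − 1/(17.8) = -0.01742, so d_i1 = -57.41 cm.
The intermediate image is 57.41 cm to the left of lens 1 (virtual), which is 67.1 − (-57.41) = 124.5 cm to the left of lens 2, so d_o2 = +124.5 cm.
Lens 2: 1/d_i2 = 1/f₂ − 1/d_o2 = 1/(28.0) − 1/(124.5) = 0.02768, so d_i2 = 36.1 cm.
The final image is real, 36.1 cm to the right of lens 2 (overall magnification ≈ -0.94).

36.1 cm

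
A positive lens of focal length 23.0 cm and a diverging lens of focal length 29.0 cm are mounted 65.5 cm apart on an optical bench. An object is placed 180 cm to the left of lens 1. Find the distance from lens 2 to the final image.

Lens 1: 1/d_i1 = 1/f₁ − 1/d_o1 = 1/(23.0) − 1/(180) = 0.03792, so d_i1 = 26.37 cm.
The intermediate image is 26.37 cm to the right of lens 1, which is 65.5 − (26.37) = 39.13 cm to the left of lens 2, so d_o2 = +39.13 cm.
Lens 2 is diverging, so f₂ = −29.0 cm.
Lens 2: 1/d_i2 = 1/f₂ − 1/d_o2 = 1/(-29.0) − 1/(39.13) = -0.06004, so d_i2 = -16.7 cm.
The final image is virtual, 16.7 cm to the left of lens 2 (overall magnification ≈ -0.062).

16.7 cm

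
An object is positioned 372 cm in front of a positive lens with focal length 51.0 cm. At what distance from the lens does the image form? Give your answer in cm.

Thin-lens equation: 1/d_i = 1/f − 1/d_o = 1/(51.00) − 1/(372) = 0.01961 − 0.002688 = 0.01692, so d_i = 59.1 cm.
The image is real, inverted and reduced, on the far side of the lens.

59.1 cm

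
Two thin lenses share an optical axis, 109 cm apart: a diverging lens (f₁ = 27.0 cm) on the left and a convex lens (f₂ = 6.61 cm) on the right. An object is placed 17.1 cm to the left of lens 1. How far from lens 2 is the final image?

Lens 1 is diverging, so f₁ = −27.0 cm.
Lens 1: 1/d_i1 = 1/f₁ − 1/d_o1 = 1/(-27.0) − 1/(17.1) = -0.09552, so d_i1 = -10.47 cm.
The intermediate image is 10.47 cm to the left of lens 1 (virtual), which is 109 − (-10.47) = 119.5 cm to the left of lens 2, so d_o2 = +119.5 cm.
Lens 2: 1/d_i2 = 1/f₂ − 1/d_o2 = 1/(6.61) − 1/(119.5) = 0.1429, so d_i2 = 7.00 cm.
The final image is real, 7.00 cm to the right of lens 2 (overall magnification ≈ -0.036).

7.00 cm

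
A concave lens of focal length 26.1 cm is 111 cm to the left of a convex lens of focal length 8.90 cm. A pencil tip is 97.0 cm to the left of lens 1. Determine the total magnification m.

m = -0.0154

f₁ = −26.1 cm (diverging).
Lens 1: 1/d_i1 = 1/(-26.1) − 1/(97.0) = -0.04862, so d_i1 = -20.57 cm; m₁ = −d_i1/d_o1 = +0.2121.
d_o2 = 111 − (-20.57) = 131.6 cm.
Lens 2: 1/d_i2 = 1/(8.90) − 1/(131.6) = 0.1048, so d_i2 = 9.546 cm; m₂ = −d_i2/d_o2 = -0.07253.
m = m₁·m₂ = (+0.2121)(-0.07253) = -0.0154.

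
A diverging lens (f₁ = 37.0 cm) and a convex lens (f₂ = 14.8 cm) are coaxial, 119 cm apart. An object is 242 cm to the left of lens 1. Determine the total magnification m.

m = -0.0144

f₁ = −37.0 cm (diverging).
Lens 1: 1/d_i1 = 1/(-37.0) − 1/(242) = -0.03116, so d_i1 = -32.09 cm; m₁ = −d_i1/d_o1 = +0.1326.
d_o2 = 119 − (-32.09) = 151.1 cm.
Lens 2: 1/d_i2 = 1/(14.8) − 1/(151.1) = 0.06095, so d_i2 = 16.41 cm; m₂ = −d_i2/d_o2 = -0.1086.
m = m₁·m₂ = (+0.1326)(-0.1086) = -0.0144.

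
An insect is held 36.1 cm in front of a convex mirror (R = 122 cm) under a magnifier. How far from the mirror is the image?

f = R/2 = 122/2 = 61.00 cm; for a convex mirror, f = -61.00 cm.
Mirror equation: 1/v = 1/f − 1/u = 1/(-61.00) − 1/(36.1) = -0.01639 − 0.02770 = -0.04409, so v = -22.7 cm.
The image is virtual, upright and reduced, behind the mirror.

22.7 cm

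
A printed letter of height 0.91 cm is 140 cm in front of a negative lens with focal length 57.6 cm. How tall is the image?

For a negative lens, f = -57.6 cm.
1/d_i = 1/f − 1/d_o = 1/(-57.60) − 1/(140) = -0.02450, so d_i = -40.81 cm.
m = −d_i/d_o = +0.2915.
|h_i| = |m|·h_o = 0.2915 × 0.91 = 0.265 cm. The image is virtual, upright and reduced, on the same side as the object.

0.265 cm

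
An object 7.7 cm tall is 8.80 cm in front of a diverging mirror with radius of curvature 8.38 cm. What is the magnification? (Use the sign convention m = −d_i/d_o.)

f = R/2 = 8.38/2 = 4.190 cm; for a diverging mirror, f = -4.190 cm.
1/d_i = 1/f − 1/d_o = 1/(-4.190) − 1/(8.80) = -0.3523, so d_i = -2.838 cm.
m = −d_i/d_o = −(-2.838)/(8.80) = +0.323.
The image is virtual, upright and reduced, behind the mirror.

m = +0.323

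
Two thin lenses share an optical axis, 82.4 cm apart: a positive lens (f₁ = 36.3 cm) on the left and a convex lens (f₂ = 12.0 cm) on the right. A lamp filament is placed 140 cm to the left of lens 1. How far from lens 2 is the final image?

Lens 1: 1/d_i1 = 1/f₁ − 1/d_o1 = 1/(36.3) − 1/(140) = 0.02041, so d_i1 = 49.01 cm.
The intermediate image is 49.01 cm to the right of lens 1, which is 82.4 − (49.01) = 33.39 cm to the left of lens 2, so d_o2 = +33.39 cm.
Lens 2: 1/d_i2 = 1/f₂ − 1/d_o2 = 1/(12.0) − 1/(33.39) = 0.05338, so d_i2 = 18.7 cm.
The final image is real, 18.7 cm to the right of lens 2 (overall magnification ≈ 0.20).

18.7 cm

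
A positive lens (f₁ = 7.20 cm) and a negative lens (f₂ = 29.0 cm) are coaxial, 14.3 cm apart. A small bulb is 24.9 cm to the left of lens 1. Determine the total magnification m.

Lens 1: 1/d_i1 = 1/(7.20) − 1/(24.9) = 0.09873, so d_i1 = 10.13 cm; m₁ = −d_i1/d_o1 = -0.4068.
d_o2 = 14.3 − (10.13) = 4.170 cm.
f₂ = −29.0 cm (diverging).
Lens 2: 1/d_i2 = 1/(-29.0) − 1/(4.170) = -0.2743, so d_i2 = -3.646 cm; m₂ = −d_i2/d_o2 = +0.8743.
m = m₁·m₂ = (-0.4068)(+0.8743) = -0.356.

m = -0.356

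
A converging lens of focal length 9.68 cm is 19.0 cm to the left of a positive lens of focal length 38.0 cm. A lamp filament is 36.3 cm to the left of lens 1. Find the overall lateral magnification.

m = -0.429

Lens 1: 1/d_i1 = 1/(9.68) − 1/(36.3) = 0.07576, so d_i1 = 13.20 cm; m₁ = −d_i1/d_o1 = -0.3636.
d_o2 = 19.0 − (13.20) = 5.800 cm.
Lens 2: 1/d_i2 = 1/(38.0) − 1/(5.800) = -0.1461, so d_i2 = -6.845 cm; m₂ = −d_i2/d_o2 = +1.180.
m = m₁·m₂ = (-0.3636)(+1.180) = -0.429.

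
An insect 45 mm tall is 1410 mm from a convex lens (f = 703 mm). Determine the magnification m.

1/d_i = 1/f − 1/d_o = 1/(703.0) − 1/(1410) = 0.0007133, so d_i = 1402 mm.
m = −d_i/d_o = −(1402)/(1410) = -0.994.
The image is real, inverted and reduced, on the far side of the lens.

m = -0.994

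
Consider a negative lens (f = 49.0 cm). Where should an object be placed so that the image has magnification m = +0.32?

For a negative lens, f = -49.0 cm.
m = −d_i/d_o ⇒ d_i = −m·d_o.
1/f = 1/d_o + 1/d_i = 1/d_o − 1/(m·d_o) = (1 − 1/m)/d_o, so d_o = f(1 − 1/m) = (-49.00)(1 − 1/(+0.32)) = 104 cm.

104 cm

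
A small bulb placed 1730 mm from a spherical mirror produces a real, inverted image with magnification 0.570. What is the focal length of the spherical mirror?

m = −d_i/d_o ⇒ d_i = −m·d_o = −(-0.570)·(1730) = 986.1 mm.
1/f = 1/d_o + 1/d_i = 1/(1730) + 1/(986.1) = 0.001592, so f = 628 mm.
Since f is positive, the spherical mirror is concave.

f = 628 mm (concave)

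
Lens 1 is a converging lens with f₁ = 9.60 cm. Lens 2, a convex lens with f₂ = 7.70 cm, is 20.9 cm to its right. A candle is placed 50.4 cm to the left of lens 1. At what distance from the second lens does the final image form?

Lens 1: 1/d_i1 = 1/f₁ − 1/d_o1 = 1/(9.60) − 1/(50.4) = 0.08433, so d_i1 = 11.86 cm.
The intermediate image is 11.86 cm to the right of lens 1, which is 20.9 − (11.86) = 9.040 cm to the left of lens 2, so d_o2 = +9.040 cm.
Lens 2: 1/d_i2 = 1/f₂ − 1/d_o2 = 1/(7.70) − 1/(9.040) = 0.01925, so d_i2 = 51.9 cm.
The final image is real, 51.9 cm to the right of lens 2 (overall magnification ≈ 1.4).

51.9 cm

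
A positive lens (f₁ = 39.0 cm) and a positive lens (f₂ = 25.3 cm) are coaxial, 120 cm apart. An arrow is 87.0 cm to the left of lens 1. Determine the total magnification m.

m = +0.856

Lens 1: 1/d_i1 = 1/(39.0) − 1/(87.0) = 0.01415, so d_i1 = 70.69 cm; m₁ = −d_i1/d_o1 = -0.8125.
d_o2 = 120 − (70.69) = 49.31 cm.
Lens 2: 1/d_i2 = 1/(25.3) − 1/(49.31) = 0.01925, so d_i2 = 51.96 cm; m₂ = −d_i2/d_o2 = -1.054.
m = m₁·m₂ = (-0.8125)(-1.054) = +0.856.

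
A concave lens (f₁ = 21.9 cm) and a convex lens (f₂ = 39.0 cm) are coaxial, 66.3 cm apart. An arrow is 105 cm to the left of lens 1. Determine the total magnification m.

m = -0.148

f₁ = −21.9 cm (diverging).
Lens 1: 1/d_i1 = 1/(-21.9) − 1/(105) = -0.05519, so d_i1 = -18.12 cm; m₁ = −d_i1/d_o1 = +0.1726.
d_o2 = 66.3 − (-18.12) = 84.42 cm.
Lens 2: 1/d_i2 = 1/(39.0) − 1/(84.42) = 0.01380, so d_i2 = 72.49 cm; m₂ = −d_i2/d_o2 = -0.8587.
m = m₁·m₂ = (+0.1726)(-0.8587) = -0.148.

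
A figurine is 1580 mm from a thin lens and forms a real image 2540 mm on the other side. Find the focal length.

f = 974 mm (converging)

Real image ⇒ d_i = +2540 mm.
1/f = 1/d_o + 1/d_i = 1/(1580) + 1/(2540) = 0.001027, so f = 974 mm.
Since f is positive, the thin lens is converging.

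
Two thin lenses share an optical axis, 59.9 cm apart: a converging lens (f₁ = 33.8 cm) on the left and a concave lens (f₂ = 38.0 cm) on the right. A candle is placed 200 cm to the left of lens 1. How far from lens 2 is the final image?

Lens 1: 1/d_i1 = 1/f₁ − 1/d_o1 = 1/(33.8) − 1/(200) = 0.02459, so d_i1 = 40.67 cm.
The intermediate image is 40.67 cm to the right of lens 1, which is 59.9 − (40.67) = 19.23 cm to the left of lens 2, so d_o2 = +19.23 cm.
Lens 2 is diverging, so f₂ = −38.0 cm.
Lens 2: 1/d_i2 = 1/f₂ − 1/d_o2 = 1/(-38.0) − 1/(19.23) = -0.07832, so d_i2 = -12.8 cm.
The final image is virtual, 12.8 cm to the left of lens 2 (overall magnification ≈ -0.14).

12.8 cm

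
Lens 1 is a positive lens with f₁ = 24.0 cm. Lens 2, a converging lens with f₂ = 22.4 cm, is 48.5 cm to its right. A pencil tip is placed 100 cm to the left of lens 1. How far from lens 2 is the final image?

Lens 1: 1/d_i1 = 1/f₁ − 1/d_o1 = 1/(24.0) − 1/(100) = 0.03167, so d_i1 = 31.58 cm.
The intermediate image is 31.58 cm to the right of lens 1, which is 48.5 − (31.58) = 16.92 cm to the left of lens 2, so d_o2 = +16.92 cm.
Lens 2: 1/d_i2 = 1/f₂ − 1/d_o2 = 1/(22.4) − 1/(16.92) = -0.01446, so d_i2 = -69.2 cm.
The final image is virtual, 69.2 cm to the left of lens 2 (overall magnification ≈ -1.3).

69.2 cm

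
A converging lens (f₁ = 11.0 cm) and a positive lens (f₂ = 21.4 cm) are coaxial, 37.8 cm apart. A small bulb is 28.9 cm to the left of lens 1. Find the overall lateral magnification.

Lens 1: 1/d_i1 = 1/(11.0) − 1/(28.9) = 0.05631, so d_i1 = 17.76 cm; m₁ = −d_i1/d_o1 = -0.6145.
d_o2 = 37.8 − (17.76) = 20.04 cm.
Lens 2: 1/d_i2 = 1/(21.4) − 1/(20.04) = -0.003171, so d_i2 = -315.3 cm; m₂ = −d_i2/d_o2 = +15.74.
m = m₁·m₂ = (-0.6145)(+15.74) = -9.67.

m = -9.67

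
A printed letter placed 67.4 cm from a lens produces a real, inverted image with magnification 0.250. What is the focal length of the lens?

m = −d_i/d_o ⇒ d_i = −m·d_o = −(-0.250)·(67.4) = 16.85 cm.
1/f = 1/d_o + 1/d_i = 1/(67.4) + 1/(16.85) = 0.07418, so f = 13.5 cm.
Since f is positive, the lens is converging.

f = 13.5 cm (converging)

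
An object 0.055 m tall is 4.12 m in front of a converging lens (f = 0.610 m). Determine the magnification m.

1/d_i = 1/f − 1/d_o = 1/(0.6100) − 1/(4.12) = 1.397, so d_i = 0.7160 m.
m = −d_i/d_o = −(0.7160)/(4.12) = -0.174.
The image is real, inverted and reduced, on the far side of the lens.

m = -0.174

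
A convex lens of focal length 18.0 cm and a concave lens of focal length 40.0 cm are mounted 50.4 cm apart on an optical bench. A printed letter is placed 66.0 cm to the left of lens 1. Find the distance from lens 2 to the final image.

15.6 cm

Lens 1: 1/d_i1 = 1/f₁ − 1/d_o1 = 1/(18.0) − 1/(66.0) = 0.04040, so d_i1 = 24.75 cm.
The intermediate image is 24.75 cm to the right of lens 1, which is 50.4 − (24.75) = 25.65 cm to the left of lens 2, so d_o2 = +25.65 cm.
Lens 2 is diverging, so f₂ = −40.0 cm.
Lens 2: 1/d_i2 = 1/f₂ − 1/d_o2 = 1/(-40.0) − 1/(25.65) = -0.06399, so d_i2 = -15.6 cm.
The final image is virtual, 15.6 cm to the left of lens 2 (overall magnification ≈ -0.23).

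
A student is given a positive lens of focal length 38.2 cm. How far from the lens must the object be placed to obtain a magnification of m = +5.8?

31.6 cm

m = −d_i/d_o ⇒ d_i = −m·d_o.
1/f = 1/d_o + 1/d_i = 1/d_o − 1/(m·d_o) = (1 − 1/m)/d_o, so d_o = f(1 − 1/m) = (38.20)(1 − 1/(+5.8)) = 31.6 cm.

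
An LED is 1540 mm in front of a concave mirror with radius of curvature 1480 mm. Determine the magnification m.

m = -0.925

f = R/2 = 1480/2 = 740.0 mm.
1/d_i = 1/f − 1/d_o = 1/(740.0) − 1/(1540) = 0.0007020, so d_i = 1424 mm.
m = −d_i/d_o = −(1424)/(1540) = -0.925.
The image is real, inverted and reduced, in front of the mirror.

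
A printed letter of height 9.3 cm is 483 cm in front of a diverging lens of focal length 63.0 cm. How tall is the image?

For a diverging lens, f = -63.0 cm.
1/d_i = 1/f − 1/d_o = 1/(-63.00) − 1/(483) = -0.01794, so d_i = -55.73 cm.
m = −d_i/d_o = +0.1154.
|h_i| = |m|·h_o = 0.1154 × 9.3 = 1.07 cm. The image is virtual, upright and reduced, on the same side as the object.

1.07 cm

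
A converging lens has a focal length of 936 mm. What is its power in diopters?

P = +1.07 D

f = 93.6 cm = 0.936 m.
P = 1/f = 1/(0.936 m) = +1.07 D.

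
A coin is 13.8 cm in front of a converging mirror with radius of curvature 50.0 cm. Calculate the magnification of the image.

f = R/2 = 50.0/2 = 25.00 cm.
1/d_i = 1/f − 1/d_o = 1/(25.00) − 1/(13.8) = -0.03246, so d_i = -30.80 cm.
m = −d_i/d_o = −(-30.80)/(13.8) = +2.23.
The image is virtual, upright and enlarged, behind the mirror.

m = +2.23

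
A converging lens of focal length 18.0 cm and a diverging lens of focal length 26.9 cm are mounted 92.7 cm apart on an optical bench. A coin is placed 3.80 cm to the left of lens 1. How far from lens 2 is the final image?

Lens 1: 1/d_i1 = 1/f₁ − 1/d_o1 = 1/(18.0) − 1/(3.80) = -0.2076, so d_i1 = -4.817 cm.
The intermediate image is 4.817 cm to the left of lens 1 (virtual), which is 92.7 − (-4.817) = 97.52 cm to the left of lens 2, so d_o2 = +97.52 cm.
Lens 2 is diverging, so f₂ = −26.9 cm.
Lens 2: 1/d_i2 = 1/f₂ − 1/d_o2 = 1/(-26.9) − 1/(97.52) = -0.04743, so d_i2 = -21.1 cm.
The final image is virtual, 21.1 cm to the left of lens 2 (overall magnification ≈ 0.27).

21.1 cm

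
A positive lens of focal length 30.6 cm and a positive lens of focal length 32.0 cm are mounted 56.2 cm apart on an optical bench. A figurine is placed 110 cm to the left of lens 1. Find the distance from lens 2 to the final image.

Lens 1: 1/d_i1 = 1/f₁ − 1/d_o1 = 1/(30.6) − 1/(110) = 0.02359, so d_i1 = 42.39 cm.
The intermediate image is 42.39 cm to the right of lens 1, which is 56.2 − (42.39) = 13.81 cm to the left of lens 2, so d_o2 = +13.81 cm.
Lens 2: 1/d_i2 = 1/f₂ − 1/d_o2 = 1/(32.0) − 1/(13.81) = -0.04116, so d_i2 = -24.3 cm.
The final image is virtual, 24.3 cm to the left of lens 2 (overall magnification ≈ -0.68).

24.3 cm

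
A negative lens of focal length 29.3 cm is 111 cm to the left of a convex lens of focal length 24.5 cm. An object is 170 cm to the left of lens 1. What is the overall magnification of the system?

f₁ = −29.3 cm (diverging).
Lens 1: 1/d_i1 = 1/(-29.3) − 1/(170) = -0.04001, so d_i1 = -24.99 cm; m₁ = −d_i1/d_o1 = +0.1470.
d_o2 = 111 − (-24.99) = 136.0 cm.
Lens 2: 1/d_i2 = 1/(24.5) − 1/(136.0) = 0.03346, so d_i2 = 29.88 cm; m₂ = −d_i2/d_o2 = -0.2197.
m = m₁·m₂ = (+0.1470)(-0.2197) = -0.0323.

m = -0.0323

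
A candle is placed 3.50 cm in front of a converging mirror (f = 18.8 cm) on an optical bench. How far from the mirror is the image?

4.30 cm

Mirror equation: 1/v = 1/f − 1/u = 1/(18.80) − 1/(3.50) = 0.05319 − 0.2857 = -0.2325, so v = -4.30 cm.
The image is virtual, upright and enlarged, behind the mirror.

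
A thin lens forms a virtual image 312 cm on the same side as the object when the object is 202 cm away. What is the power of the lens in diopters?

P = +0.175 D

Virtual image ⇒ d_i = −312 cm.
1/f = 1/d_o + 1/d_i = 1/(202) + 1/(-312) = 0.001745 cm⁻¹.
f = 572.9 cm = 5.729 m, so P = 1/f = +0.175 D.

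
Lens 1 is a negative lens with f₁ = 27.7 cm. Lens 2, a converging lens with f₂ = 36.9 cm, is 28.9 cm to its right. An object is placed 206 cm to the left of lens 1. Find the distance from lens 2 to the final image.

Lens 1 is diverging, so f₁ = −27.7 cm.
Lens 1: 1/d_i1 = 1/f₁ − 1/d_o1 = 1/(-27.7) − 1/(206) = -0.04096, so d_i1 = -24.42 cm.
The intermediate image is 24.42 cm to the left of lens 1 (virtual), which is 28.9 − (-24.42) = 53.32 cm to the left of lens 2, so d_o2 = +53.32 cm.
Lens 2: 1/d_i2 = 1/f₂ − 1/d_o2 = 1/(36.9) − 1/(53.32) = 0.008346, so d_i2 = 120 cm.
The final image is real, 120 cm to the right of lens 2 (overall magnification ≈ -0.27).

120 cm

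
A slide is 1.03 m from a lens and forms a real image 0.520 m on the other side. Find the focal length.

f = 0.346 m (converging)

Real image ⇒ d_i = +0.520 m.
1/f = 1/d_o + 1/d_i = 1/(1.03) + 1/(0.520) = 2.894, so f = 0.346 m.
Since f is positive, the lens is converging.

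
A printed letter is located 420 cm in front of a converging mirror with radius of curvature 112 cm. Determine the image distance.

f = R/2 = 112/2 = 56.00 cm.
Mirror equation: 1/q = 1/f − 1/p = 1/(56.00) − 1/(420) = 0.01786 − 0.002381 = 0.01548, so q = 64.6 cm.
The image is real, inverted and reduced, in front of the mirror.

64.6 cm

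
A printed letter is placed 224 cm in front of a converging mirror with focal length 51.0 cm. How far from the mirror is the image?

Mirror equation: 1/s_i = 1/f − 1/s_o = 1/(51.00) − 1/(224) = 0.01961 − 0.004464 = 0.01514, so s_i = 66.0 cm.
The image is real, inverted and reduced, in front of the mirror.

66.0 cm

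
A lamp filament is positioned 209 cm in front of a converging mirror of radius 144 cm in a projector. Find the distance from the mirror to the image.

f = R/2 = 144/2 = 72.00 cm.
Mirror equation: 1/v = 1/f − 1/u = 1/(72.00) − 1/(209) = 0.01389 − 0.004785 = 0.009104, so v = 110 cm.
The image is real, inverted and reduced, in front of the mirror.

110 cm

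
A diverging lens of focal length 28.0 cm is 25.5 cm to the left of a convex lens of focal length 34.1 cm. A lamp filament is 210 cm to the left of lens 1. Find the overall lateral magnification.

f₁ = −28.0 cm (diverging).
Lens 1: 1/d_i1 = 1/(-28.0) − 1/(210) = -0.04048, so d_i1 = -24.71 cm; m₁ = −d_i1/d_o1 = +0.1177.
d_o2 = 25.5 − (-24.71) = 50.21 cm.
Lens 2: 1/d_i2 = 1/(34.1) − 1/(50.21) = 0.009409, so d_i2 = 106.3 cm; m₂ = −d_i2/d_o2 = -2.117.
m = m₁·m₂ = (+0.1177)(-2.117) = -0.249.

m = -0.249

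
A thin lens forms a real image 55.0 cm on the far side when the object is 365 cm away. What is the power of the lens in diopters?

d_i = +55.0 cm.
1/f = 1/d_o + 1/d_i = 1/(365) + 1/(55.0) = 0.02092 cm⁻¹.
f = 47.80 cm = 0.4780 m, so P = 1/f = +2.09 D.

P = +2.09 D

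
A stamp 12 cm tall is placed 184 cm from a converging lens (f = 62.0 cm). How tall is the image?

6.10 cm

1/d_i = 1/f − 1/d_o = 1/(62.00) − 1/(184) = 0.01069, so d_i = 93.51 cm.
m = −d_i/d_o = -0.5082.
|h_i| = |m|·h_o = 0.5082 × 12 = 6.10 cm. The image is real, inverted and reduced, on the far side of the lens.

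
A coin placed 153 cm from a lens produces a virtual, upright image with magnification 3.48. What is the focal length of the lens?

m = −d_i/d_o ⇒ d_i = −m·d_o = −(+3.48)·(153) = -532.4 cm.
1/f = 1/d_o + 1/d_i = 1/(153) + 1/(-532.4) = 0.004658, so f = 215 cm.
Since f is positive, the lens is converging.

f = 215 cm (converging)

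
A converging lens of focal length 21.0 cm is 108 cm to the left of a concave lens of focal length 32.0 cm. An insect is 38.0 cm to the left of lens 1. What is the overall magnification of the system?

m = -0.425

Lens 1: 1/d_i1 = 1/(21.0) − 1/(38.0) = 0.02130, so d_i1 = 46.94 cm; m₁ = −d_i1/d_o1 = -1.235.
d_o2 = 108 − (46.94) = 61.06 cm.
f₂ = −32.0 cm (diverging).
Lens 2: 1/d_i2 = 1/(-32.0) − 1/(61.06) = -0.04763, so d_i2 = -21.00 cm; m₂ = −d_i2/d_o2 = +0.3439.
m = m₁·m₂ = (-1.235)(+0.3439) = -0.425.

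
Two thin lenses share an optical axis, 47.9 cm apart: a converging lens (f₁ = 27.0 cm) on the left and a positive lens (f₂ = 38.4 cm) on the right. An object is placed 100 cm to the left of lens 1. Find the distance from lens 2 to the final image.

15.2 cm

Lens 1: 1/d_i1 = 1/f₁ − 1/d_o1 = 1/(27.0) − 1/(100) = 0.02704, so d_i1 = 36.99 cm.
The intermediate image is 36.99 cm to the right of lens 1, which is 47.9 − (36.99) = 10.91 cm to the left of lens 2, so d_o2 = +10.91 cm.
Lens 2: 1/d_i2 = 1/f₂ − 1/d_o2 = 1/(38.4) − 1/(10.91) = -0.06562, so d_i2 = -15.2 cm.
The final image is virtual, 15.2 cm to the left of lens 2 (overall magnification ≈ -0.52).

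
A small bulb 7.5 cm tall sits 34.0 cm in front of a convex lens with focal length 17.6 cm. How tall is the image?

8.05 cm

1/d_i = 1/f − 1/d_o = 1/(17.60) − 1/(34.0) = 0.02741, so d_i = 36.49 cm.
m = −d_i/d_o = -1.073.
|h_i| = |m|·h_o = 1.073 × 7.5 = 8.05 cm. The image is real, inverted and enlarged, on the far side of the lens.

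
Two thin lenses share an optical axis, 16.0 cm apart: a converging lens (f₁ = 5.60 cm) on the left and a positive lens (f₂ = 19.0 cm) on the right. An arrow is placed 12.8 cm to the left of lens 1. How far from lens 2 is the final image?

Lens 1: 1/d_i1 = 1/f₁ − 1/d_o1 = 1/(5.60) − 1/(12.8) = 0.1004, so d_i1 = 9.956 cm.
The intermediate image is 9.956 cm to the right of lens 1, which is 16.0 − (9.956) = 6.044 cm to the left of lens 2, so d_o2 = +6.044 cm.
Lens 2: 1/d_i2 = 1/f₂ − 1/d_o2 = 1/(19.0) − 1/(6.044) = -0.1128, so d_i2 = -8.86 cm.
The final image is virtual, 8.86 cm to the left of lens 2 (overall magnification ≈ -1.1).

8.86 cm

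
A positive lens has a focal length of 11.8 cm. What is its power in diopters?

f = 11.8 cm = 0.118 m.
P = 1/f = 1/(0.118 m) = +8.47 D.

P = +8.47 D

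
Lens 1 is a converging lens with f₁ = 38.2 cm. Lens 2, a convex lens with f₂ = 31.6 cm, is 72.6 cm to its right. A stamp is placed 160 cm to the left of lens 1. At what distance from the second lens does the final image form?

77.2 cm

Lens 1: 1/d_i1 = 1/f₁ − 1/d_o1 = 1/(38.2) − 1/(160) = 0.01993, so d_i1 = 50.18 cm.
The intermediate image is 50.18 cm to the right of lens 1, which is 72.6 − (50.18) = 22.42 cm to the left of lens 2, so d_o2 = +22.42 cm.
Lens 2: 1/d_i2 = 1/f₂ − 1/d_o2 = 1/(31.6) − 1/(22.42) = -0.01296, so d_i2 = -77.2 cm.
The final image is virtual, 77.2 cm to the left of lens 2 (overall magnification ≈ -1.1).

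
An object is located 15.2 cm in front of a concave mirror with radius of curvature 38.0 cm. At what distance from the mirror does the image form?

f = R/2 = 38.0/2 = 19.00 cm.
Mirror equation: 1/s_i = 1/f − 1/s_o = 1/(19.00) − 1/(15.2) = 0.05263 − 0.06579 = -0.01316, so s_i = -76.0 cm.
The image is virtual, upright and enlarged, behind the mirror.

76.0 cm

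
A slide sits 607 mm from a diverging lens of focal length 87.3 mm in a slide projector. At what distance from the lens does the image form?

76.3 mm

For a diverging lens, f = -87.3 mm.
Thin-lens equation: 1/q = 1/f − 1/p = 1/(-87.30) − 1/(607) = -0.01145 − 0.001647 = -0.01310, so q = -76.3 mm.
The image is virtual, upright and reduced, on the same side as the object.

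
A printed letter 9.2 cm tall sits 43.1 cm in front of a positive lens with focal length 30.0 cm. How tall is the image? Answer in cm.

1/d_i = 1/f − 1/d_o = 1/(30.00) − 1/(43.1) = 0.01013, so d_i = 98.70 cm.
m = −d_i/d_o = -2.290.
|h_i| = |m|·h_o = 2.290 × 9.2 = 21.1 cm. The image is real, inverted and enlarged, on the far side of the lens.

21.1 cm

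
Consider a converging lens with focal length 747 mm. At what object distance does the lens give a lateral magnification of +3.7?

m = −d_i/d_o ⇒ d_i = −m·d_o.
1/f = 1/d_o + 1/d_i = 1/d_o − 1/(m·d_o) = (1 − 1/m)/d_o, so d_o = f(1 − 1/m) = (747.0)(1 − 1/(+3.7)) = 545 mm.

545 mm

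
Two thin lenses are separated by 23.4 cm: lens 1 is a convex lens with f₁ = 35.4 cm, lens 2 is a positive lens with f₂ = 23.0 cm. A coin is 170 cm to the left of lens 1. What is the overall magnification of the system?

m = -0.137

Lens 1: 1/d_i1 = 1/(35.4) − 1/(170) = 0.02237, so d_i1 = 44.71 cm; m₁ = −d_i1/d_o1 = -0.2630.
d_o2 = 23.4 − (44.71) = -21.31 cm (virtual object).
Lens 2: 1/d_i2 = 1/(23.0) − 1/(-21.31) = 0.09040, so d_i2 = 11.06 cm; m₂ = −d_i2/d_o2 = +0.5191.
m = m₁·m₂ = (-0.2630)(+0.5191) = -0.137.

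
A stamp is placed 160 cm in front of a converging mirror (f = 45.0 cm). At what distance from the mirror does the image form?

Mirror equation: 1/s_i = 1/f − 1/s_o = 1/(45.00) − 1/(160) = 0.02222 − 0.006250 = 0.01597, so s_i = 62.6 cm.
The image is real, inverted and reduced, in front of the mirror.

62.6 cm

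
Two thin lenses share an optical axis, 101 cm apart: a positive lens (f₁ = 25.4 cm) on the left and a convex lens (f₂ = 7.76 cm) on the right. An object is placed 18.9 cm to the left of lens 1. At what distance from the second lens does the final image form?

Lens 1: 1/d_i1 = 1/f₁ − 1/d_o1 = 1/(25.4) − 1/(18.9) = -0.01354, so d_i1 = -73.86 cm.
The intermediate image is 73.86 cm to the left of lens 1 (virtual), which is 101 − (-73.86) = 174.9 cm to the left of lens 2, so d_o2 = +174.9 cm.
Lens 2: 1/d_i2 = 1/f₂ − 1/d_o2 = 1/(7.76) − 1/(174.9) = 0.1231, so d_i2 = 8.12 cm.
The final image is real, 8.12 cm to the right of lens 2 (overall magnification ≈ -0.18).

8.12 cm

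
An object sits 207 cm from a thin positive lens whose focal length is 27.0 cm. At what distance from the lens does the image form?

31.1 cm

Thin-lens equation: 1/q = 1/f − 1/p = 1/(27.00) − 1/(207) = 0.03704 − 0.004831 = 0.03221, so q = 31.1 cm.
The image is real, inverted and reduced, on the far side of the lens.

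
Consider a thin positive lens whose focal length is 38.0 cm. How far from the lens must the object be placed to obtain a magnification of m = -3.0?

50.7 cm

m = −d_i/d_o ⇒ d_i = −m·d_o.
1/f = 1/d_o + 1/d_i = 1/d_o − 1/(m·d_o) = (1 − 1/m)/d_o, so d_o = f(1 − 1/m) = (38.00)(1 − 1/(-3.0)) = 50.7 cm.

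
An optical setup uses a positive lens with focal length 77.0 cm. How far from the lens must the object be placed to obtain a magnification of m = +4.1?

m = −d_i/d_o ⇒ d_i = −m·d_o.
1/f = 1/d_o + 1/d_i = 1/d_o − 1/(m·d_o) = (1 − 1/m)/d_o, so d_o = f(1 − 1/m) = (77.00)(1 − 1/(+4.1)) = 58.2 cm.

58.2 cm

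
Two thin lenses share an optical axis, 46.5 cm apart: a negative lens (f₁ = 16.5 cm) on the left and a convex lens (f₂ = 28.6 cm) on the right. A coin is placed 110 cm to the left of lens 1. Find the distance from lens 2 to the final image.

54.0 cm

Lens 1 is diverging, so f₁ = −16.5 cm.
Lens 1: 1/d_i1 = 1/f₁ − 1/d_o1 = 1/(-16.5) − 1/(110) = -0.06970, so d_i1 = -14.35 cm.
The intermediate image is 14.35 cm to the left of lens 1 (virtual), which is 46.5 − (-14.35) = 60.85 cm to the left of lens 2, so d_o2 = +60.85 cm.
Lens 2: 1/d_i2 = 1/f₂ − 1/d_o2 = 1/(28.6) − 1/(60.85) = 0.01853, so d_i2 = 54.0 cm.
The final image is real, 54.0 cm to the right of lens 2 (overall magnification ≈ -0.12).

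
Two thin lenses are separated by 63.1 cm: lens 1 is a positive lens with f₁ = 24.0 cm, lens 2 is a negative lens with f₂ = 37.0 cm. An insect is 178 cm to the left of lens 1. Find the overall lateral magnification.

Lens 1: 1/d_i1 = 1/(24.0) − 1/(178) = 0.03605, so d_i1 = 27.74 cm; m₁ = −d_i1/d_o1 = -0.1558.
d_o2 = 63.1 − (27.74) = 35.36 cm.
f₂ = −37.0 cm (diverging).
Lens 2: 1/d_i2 = 1/(-37.0) − 1/(35.36) = -0.05531, so d_i2 = -18.08 cm; m₂ = −d_i2/d_o2 = +0.5113.
m = m₁·m₂ = (-0.1558)(+0.5113) = -0.0797.

m = -0.0797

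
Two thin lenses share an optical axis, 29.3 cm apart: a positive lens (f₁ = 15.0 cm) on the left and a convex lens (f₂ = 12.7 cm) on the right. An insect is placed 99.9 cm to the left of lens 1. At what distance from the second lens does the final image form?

Lens 1: 1/d_i1 = 1/f₁ − 1/d_o1 = 1/(15.0) − 1/(99.9) = 0.05666, so d_i1 = 17.65 cm.
The intermediate image is 17.65 cm to the right of lens 1, which is 29.3 − (17.65) = 11.65 cm to the left of lens 2, so d_o2 = +11.65 cm.
Lens 2: 1/d_i2 = 1/f₂ − 1/d_o2 = 1/(12.7) − 1/(11.65) = -0.007097, so d_i2 = -141 cm.
The final image is virtual, 141 cm to the left of lens 2 (overall magnification ≈ -2.1).

141 cm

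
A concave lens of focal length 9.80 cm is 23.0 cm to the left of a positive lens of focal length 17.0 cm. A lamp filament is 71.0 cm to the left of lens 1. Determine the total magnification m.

f₁ = −9.80 cm (diverging).
Lens 1: 1/d_i1 = 1/(-9.80) − 1/(71.0) = -0.1161, so d_i1 = -8.611 cm; m₁ = −d_i1/d_o1 = +0.1213.
d_o2 = 23.0 − (-8.611) = 31.61 cm.
Lens 2: 1/d_i2 = 1/(17.0) − 1/(31.61) = 0.02719, so d_i2 = 36.78 cm; m₂ = −d_i2/d_o2 = -1.164.
m = m₁·m₂ = (+0.1213)(-1.164) = -0.141.

m = -0.141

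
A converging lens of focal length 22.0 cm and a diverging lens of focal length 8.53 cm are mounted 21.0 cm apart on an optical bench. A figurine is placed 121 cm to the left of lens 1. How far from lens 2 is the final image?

19.0 cm

Lens 1: 1/d_i1 = 1/f₁ − 1/d_o1 = 1/(22.0) − 1/(121) = 0.03719, so d_i1 = 26.89 cm.
The intermediate image is 26.89 cm to the right of lens 1, which lies 5.890 cm to the right of lens 2 — a virtual object — so d_o2 = −5.890 cm.
Lens 2 is diverging, so f₂ = −8.53 cm.
Lens 2: 1/d_i2 = 1/f₂ − 1/d_o2 = 1/(-8.53) − 1/(-5.890) = 0.05255, so d_i2 = 19.0 cm.
The final image is real, 19.0 cm to the right of lens 2 (overall magnification ≈ -0.72).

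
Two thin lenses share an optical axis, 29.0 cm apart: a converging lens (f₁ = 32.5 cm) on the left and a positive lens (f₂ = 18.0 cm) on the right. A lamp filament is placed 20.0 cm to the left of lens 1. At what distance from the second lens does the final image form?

Lens 1: 1/d_i1 = 1/f₁ − 1/d_o1 = 1/(32.5) − 1/(20.0) = -0.01923, so d_i1 = -52.00 cm.
The intermediate image is 52.00 cm to the left of lens 1 (virtual), which is 29.0 − (-52.00) = 81.00 cm to the left of lens 2, so d_o2 = +81.00 cm.
Lens 2: 1/d_i2 = 1/f₂ − 1/d_o2 = 1/(18.0) − 1/(81.00) = 0.04321, so d_i2 = 23.1 cm.
The final image is real, 23.1 cm to the right of lens 2 (overall magnification ≈ -0.74).

23.1 cm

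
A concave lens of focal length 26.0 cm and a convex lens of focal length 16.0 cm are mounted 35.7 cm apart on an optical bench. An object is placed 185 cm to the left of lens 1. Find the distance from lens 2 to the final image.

22.0 cm

Lens 1 is diverging, so f₁ = −26.0 cm.
Lens 1: 1/d_i1 = 1/f₁ − 1/d_o1 = 1/(-26.0) − 1/(185) = -0.04387, so d_i1 = -22.80 cm.
The intermediate image is 22.80 cm to the left of lens 1 (virtual), which is 35.7 − (-22.80) = 58.50 cm to the left of lens 2, so d_o2 = +58.50 cm.
Lens 2: 1/d_i2 = 1/f₂ − 1/d_o2 = 1/(16.0) − 1/(58.50) = 0.04541, so d_i2 = 22.0 cm.
The final image is real, 22.0 cm to the right of lens 2 (overall magnification ≈ -0.046).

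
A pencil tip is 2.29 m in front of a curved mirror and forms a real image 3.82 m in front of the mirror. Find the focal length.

Real image ⇒ d_i = +3.82 m.
1/f = 1/d_o + 1/d_i = 1/(2.29) + 1/(3.82) = 0.6985, so f = 1.43 m.
Since f is positive, the curved mirror is concave.

f = 1.43 m (concave)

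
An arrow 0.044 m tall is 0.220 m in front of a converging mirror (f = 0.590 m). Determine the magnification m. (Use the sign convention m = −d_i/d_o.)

1/d_i = 1/f − 1/d_o = 1/(0.5900) − 1/(0.220) = -2.851, so d_i = -0.3508 m.
m = −d_i/d_o = −(-0.3508)/(0.220) = +1.59.
The image is virtual, upright and enlarged, behind the mirror.

m = +1.59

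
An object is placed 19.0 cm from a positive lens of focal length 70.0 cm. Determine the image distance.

26.1 cm

Thin-lens equation: 1/q = 1/f − 1/p = 1/(70.00) − 1/(19.0) = 0.01429 − 0.05263 = -0.03835, so q = -26.1 cm.
The image is virtual, upright and enlarged, on the same side as the object.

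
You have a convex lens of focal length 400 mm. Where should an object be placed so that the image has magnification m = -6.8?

459 mm

m = −d_i/d_o ⇒ d_i = −m·d_o.
1/f = 1/d_o + 1/d_i = 1/d_o − 1/(m·d_o) = (1 − 1/m)/d_o, so d_o = f(1 − 1/m) = (400.0)(1 − 1/(-6.8)) = 459 mm.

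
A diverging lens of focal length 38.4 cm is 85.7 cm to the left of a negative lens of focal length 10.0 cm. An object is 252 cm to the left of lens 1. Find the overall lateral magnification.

m = +0.0102

f₁ = −38.4 cm (diverging).
Lens 1: 1/d_i1 = 1/(-38.4) − 1/(252) = -0.03001, so d_i1 = -33.32 cm; m₁ = −d_i1/d_o1 = +0.1322.
d_o2 = 85.7 − (-33.32) = 119.0 cm.
f₂ = −10.0 cm (diverging).
Lens 2: 1/d_i2 = 1/(-10.0) − 1/(119.0) = -0.1084, so d_i2 = -9.225 cm; m₂ = −d_i2/d_o2 = +0.07752.
m = m₁·m₂ = (+0.1322)(+0.07752) = +0.0102.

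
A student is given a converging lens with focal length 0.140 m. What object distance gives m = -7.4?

m = −d_i/d_o ⇒ d_i = −m·d_o.
1/f = 1/d_o + 1/d_i = 1/d_o − 1/(m·d_o) = (1 − 1/m)/d_o, so d_o = f(1 − 1/m) = (0.1400)(1 − 1/(-7.4)) = 0.159 m.

0.159 m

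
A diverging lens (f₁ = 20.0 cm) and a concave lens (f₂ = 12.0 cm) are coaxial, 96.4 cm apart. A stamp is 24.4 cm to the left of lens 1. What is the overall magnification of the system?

m = +0.0453

f₁ = −20.0 cm (diverging).
Lens 1: 1/d_i1 = 1/(-20.0) − 1/(24.4) = -0.09098, so d_i1 = -10.99 cm; m₁ = −d_i1/d_o1 = +0.4504.
d_o2 = 96.4 − (-10.99) = 107.4 cm.
f₂ = −12.0 cm (diverging).
Lens 2: 1/d_i2 = 1/(-12.0) − 1/(107.4) = -0.09264, so d_i2 = -10.79 cm; m₂ = −d_i2/d_o2 = +0.1005.
m = m₁·m₂ = (+0.4504)(+0.1005) = +0.0453.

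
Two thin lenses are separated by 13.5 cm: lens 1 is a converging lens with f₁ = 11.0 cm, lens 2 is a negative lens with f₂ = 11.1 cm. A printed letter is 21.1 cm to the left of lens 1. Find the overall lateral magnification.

m = -7.46

Lens 1: 1/d_i1 = 1/(11.0) − 1/(21.1) = 0.04352, so d_i1 = 22.98 cm; m₁ = −d_i1/d_o1 = -1.089.
d_o2 = 13.5 − (22.98) = -9.480 cm (virtual object).
f₂ = −11.1 cm (diverging).
Lens 2: 1/d_i2 = 1/(-11.1) − 1/(-9.480) = 0.01540, so d_i2 = 64.96 cm; m₂ = −d_i2/d_o2 = +6.852.
m = m₁·m₂ = (-1.089)(+6.852) = -7.46.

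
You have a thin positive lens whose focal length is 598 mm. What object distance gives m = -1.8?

m = −d_i/d_o ⇒ d_i = −m·d_o.
1/f = 1/d_o + 1/d_i = 1/d_o − 1/(m·d_o) = (1 − 1/m)/d_o, so d_o = f(1 − 1/m) = (598.0)(1 − 1/(-1.8)) = 930 mm.

930 mm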